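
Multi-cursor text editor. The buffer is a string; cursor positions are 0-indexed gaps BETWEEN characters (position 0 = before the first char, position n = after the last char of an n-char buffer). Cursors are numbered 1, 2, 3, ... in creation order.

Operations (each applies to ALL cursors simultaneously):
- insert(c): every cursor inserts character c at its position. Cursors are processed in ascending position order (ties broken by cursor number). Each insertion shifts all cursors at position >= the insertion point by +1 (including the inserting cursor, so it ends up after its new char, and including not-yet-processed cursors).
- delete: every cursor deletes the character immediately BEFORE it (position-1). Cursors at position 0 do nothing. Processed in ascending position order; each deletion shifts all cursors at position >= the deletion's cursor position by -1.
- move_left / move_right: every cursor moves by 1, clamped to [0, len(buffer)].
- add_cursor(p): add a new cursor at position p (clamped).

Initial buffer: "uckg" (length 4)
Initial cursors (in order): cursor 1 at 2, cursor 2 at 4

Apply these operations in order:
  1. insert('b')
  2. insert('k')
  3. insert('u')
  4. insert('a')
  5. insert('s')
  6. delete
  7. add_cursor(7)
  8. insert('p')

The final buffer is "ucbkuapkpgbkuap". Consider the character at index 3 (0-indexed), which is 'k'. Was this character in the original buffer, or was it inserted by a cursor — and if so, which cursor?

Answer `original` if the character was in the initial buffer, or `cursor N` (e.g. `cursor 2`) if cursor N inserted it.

After op 1 (insert('b')): buffer="ucbkgb" (len 6), cursors c1@3 c2@6, authorship ..1..2
After op 2 (insert('k')): buffer="ucbkkgbk" (len 8), cursors c1@4 c2@8, authorship ..11..22
After op 3 (insert('u')): buffer="ucbkukgbku" (len 10), cursors c1@5 c2@10, authorship ..111..222
After op 4 (insert('a')): buffer="ucbkuakgbkua" (len 12), cursors c1@6 c2@12, authorship ..1111..2222
After op 5 (insert('s')): buffer="ucbkuaskgbkuas" (len 14), cursors c1@7 c2@14, authorship ..11111..22222
After op 6 (delete): buffer="ucbkuakgbkua" (len 12), cursors c1@6 c2@12, authorship ..1111..2222
After op 7 (add_cursor(7)): buffer="ucbkuakgbkua" (len 12), cursors c1@6 c3@7 c2@12, authorship ..1111..2222
After op 8 (insert('p')): buffer="ucbkuapkpgbkuap" (len 15), cursors c1@7 c3@9 c2@15, authorship ..11111.3.22222
Authorship (.=original, N=cursor N): . . 1 1 1 1 1 . 3 . 2 2 2 2 2
Index 3: author = 1

Answer: cursor 1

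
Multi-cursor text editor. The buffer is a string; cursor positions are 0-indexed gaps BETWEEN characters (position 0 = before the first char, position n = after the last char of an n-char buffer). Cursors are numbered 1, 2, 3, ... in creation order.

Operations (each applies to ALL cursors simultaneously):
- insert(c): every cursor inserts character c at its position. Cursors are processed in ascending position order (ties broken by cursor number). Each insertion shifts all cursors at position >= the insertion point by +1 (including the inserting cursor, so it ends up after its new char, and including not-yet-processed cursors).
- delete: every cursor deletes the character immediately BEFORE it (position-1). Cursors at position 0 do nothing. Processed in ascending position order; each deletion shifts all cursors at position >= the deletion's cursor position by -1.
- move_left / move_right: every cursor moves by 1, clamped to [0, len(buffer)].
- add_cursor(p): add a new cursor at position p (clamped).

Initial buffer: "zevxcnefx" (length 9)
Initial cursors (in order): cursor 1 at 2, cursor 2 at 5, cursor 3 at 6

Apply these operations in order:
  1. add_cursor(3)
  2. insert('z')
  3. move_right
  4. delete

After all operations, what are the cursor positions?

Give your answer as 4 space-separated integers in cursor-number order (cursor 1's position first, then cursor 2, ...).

After op 1 (add_cursor(3)): buffer="zevxcnefx" (len 9), cursors c1@2 c4@3 c2@5 c3@6, authorship .........
After op 2 (insert('z')): buffer="zezvzxcznzefx" (len 13), cursors c1@3 c4@5 c2@8 c3@10, authorship ..1.4..2.3...
After op 3 (move_right): buffer="zezvzxcznzefx" (len 13), cursors c1@4 c4@6 c2@9 c3@11, authorship ..1.4..2.3...
After op 4 (delete): buffer="zezzczzfx" (len 9), cursors c1@3 c4@4 c2@6 c3@7, authorship ..14.23..

Answer: 3 6 7 4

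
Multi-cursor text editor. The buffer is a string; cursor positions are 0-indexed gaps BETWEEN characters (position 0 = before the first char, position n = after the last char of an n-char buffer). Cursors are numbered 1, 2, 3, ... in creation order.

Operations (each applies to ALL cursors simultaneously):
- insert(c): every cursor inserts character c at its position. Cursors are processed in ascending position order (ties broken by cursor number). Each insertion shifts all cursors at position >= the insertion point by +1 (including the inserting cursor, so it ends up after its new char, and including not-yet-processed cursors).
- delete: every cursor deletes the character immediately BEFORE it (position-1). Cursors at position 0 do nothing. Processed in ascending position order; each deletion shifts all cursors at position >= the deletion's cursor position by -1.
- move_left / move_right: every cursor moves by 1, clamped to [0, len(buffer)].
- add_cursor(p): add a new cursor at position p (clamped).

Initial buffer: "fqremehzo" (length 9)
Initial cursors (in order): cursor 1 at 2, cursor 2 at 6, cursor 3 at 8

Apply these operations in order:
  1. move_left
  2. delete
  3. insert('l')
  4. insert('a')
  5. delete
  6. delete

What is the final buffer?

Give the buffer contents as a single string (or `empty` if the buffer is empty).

After op 1 (move_left): buffer="fqremehzo" (len 9), cursors c1@1 c2@5 c3@7, authorship .........
After op 2 (delete): buffer="qreezo" (len 6), cursors c1@0 c2@3 c3@4, authorship ......
After op 3 (insert('l')): buffer="lqrelelzo" (len 9), cursors c1@1 c2@5 c3@7, authorship 1...2.3..
After op 4 (insert('a')): buffer="laqrelaelazo" (len 12), cursors c1@2 c2@7 c3@10, authorship 11...22.33..
After op 5 (delete): buffer="lqrelelzo" (len 9), cursors c1@1 c2@5 c3@7, authorship 1...2.3..
After op 6 (delete): buffer="qreezo" (len 6), cursors c1@0 c2@3 c3@4, authorship ......

Answer: qreezo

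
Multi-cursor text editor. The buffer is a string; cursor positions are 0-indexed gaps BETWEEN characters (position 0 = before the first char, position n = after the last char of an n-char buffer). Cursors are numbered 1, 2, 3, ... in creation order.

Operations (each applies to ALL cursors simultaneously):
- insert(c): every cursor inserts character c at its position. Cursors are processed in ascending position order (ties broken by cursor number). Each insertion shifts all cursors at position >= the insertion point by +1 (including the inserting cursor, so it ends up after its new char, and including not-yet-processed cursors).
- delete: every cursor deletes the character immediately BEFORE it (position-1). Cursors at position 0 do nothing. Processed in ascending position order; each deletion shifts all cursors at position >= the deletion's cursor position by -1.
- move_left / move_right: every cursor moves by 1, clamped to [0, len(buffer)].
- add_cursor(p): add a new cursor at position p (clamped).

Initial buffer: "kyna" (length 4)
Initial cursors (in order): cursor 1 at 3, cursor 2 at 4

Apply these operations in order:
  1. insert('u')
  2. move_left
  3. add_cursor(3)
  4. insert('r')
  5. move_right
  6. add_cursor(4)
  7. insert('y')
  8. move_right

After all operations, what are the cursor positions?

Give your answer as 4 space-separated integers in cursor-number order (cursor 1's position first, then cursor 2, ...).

After op 1 (insert('u')): buffer="kynuau" (len 6), cursors c1@4 c2@6, authorship ...1.2
After op 2 (move_left): buffer="kynuau" (len 6), cursors c1@3 c2@5, authorship ...1.2
After op 3 (add_cursor(3)): buffer="kynuau" (len 6), cursors c1@3 c3@3 c2@5, authorship ...1.2
After op 4 (insert('r')): buffer="kynrruaru" (len 9), cursors c1@5 c3@5 c2@8, authorship ...131.22
After op 5 (move_right): buffer="kynrruaru" (len 9), cursors c1@6 c3@6 c2@9, authorship ...131.22
After op 6 (add_cursor(4)): buffer="kynrruaru" (len 9), cursors c4@4 c1@6 c3@6 c2@9, authorship ...131.22
After op 7 (insert('y')): buffer="kynryruyyaruy" (len 13), cursors c4@5 c1@9 c3@9 c2@13, authorship ...143113.222
After op 8 (move_right): buffer="kynryruyyaruy" (len 13), cursors c4@6 c1@10 c3@10 c2@13, authorship ...143113.222

Answer: 10 13 10 6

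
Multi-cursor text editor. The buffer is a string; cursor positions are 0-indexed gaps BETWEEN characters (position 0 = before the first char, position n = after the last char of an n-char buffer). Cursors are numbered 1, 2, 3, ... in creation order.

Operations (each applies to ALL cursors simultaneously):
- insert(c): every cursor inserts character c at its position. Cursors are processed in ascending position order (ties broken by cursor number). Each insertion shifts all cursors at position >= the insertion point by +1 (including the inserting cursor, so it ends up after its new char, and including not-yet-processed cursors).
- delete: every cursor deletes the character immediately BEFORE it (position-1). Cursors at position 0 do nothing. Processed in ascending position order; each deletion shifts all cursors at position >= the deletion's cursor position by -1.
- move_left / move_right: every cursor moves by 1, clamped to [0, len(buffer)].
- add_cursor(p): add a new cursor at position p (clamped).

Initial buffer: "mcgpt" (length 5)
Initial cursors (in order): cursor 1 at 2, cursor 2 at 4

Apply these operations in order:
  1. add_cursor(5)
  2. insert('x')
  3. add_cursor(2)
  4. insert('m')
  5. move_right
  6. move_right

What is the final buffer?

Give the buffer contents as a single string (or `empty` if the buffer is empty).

After op 1 (add_cursor(5)): buffer="mcgpt" (len 5), cursors c1@2 c2@4 c3@5, authorship .....
After op 2 (insert('x')): buffer="mcxgpxtx" (len 8), cursors c1@3 c2@6 c3@8, authorship ..1..2.3
After op 3 (add_cursor(2)): buffer="mcxgpxtx" (len 8), cursors c4@2 c1@3 c2@6 c3@8, authorship ..1..2.3
After op 4 (insert('m')): buffer="mcmxmgpxmtxm" (len 12), cursors c4@3 c1@5 c2@9 c3@12, authorship ..411..22.33
After op 5 (move_right): buffer="mcmxmgpxmtxm" (len 12), cursors c4@4 c1@6 c2@10 c3@12, authorship ..411..22.33
After op 6 (move_right): buffer="mcmxmgpxmtxm" (len 12), cursors c4@5 c1@7 c2@11 c3@12, authorship ..411..22.33

Answer: mcmxmgpxmtxm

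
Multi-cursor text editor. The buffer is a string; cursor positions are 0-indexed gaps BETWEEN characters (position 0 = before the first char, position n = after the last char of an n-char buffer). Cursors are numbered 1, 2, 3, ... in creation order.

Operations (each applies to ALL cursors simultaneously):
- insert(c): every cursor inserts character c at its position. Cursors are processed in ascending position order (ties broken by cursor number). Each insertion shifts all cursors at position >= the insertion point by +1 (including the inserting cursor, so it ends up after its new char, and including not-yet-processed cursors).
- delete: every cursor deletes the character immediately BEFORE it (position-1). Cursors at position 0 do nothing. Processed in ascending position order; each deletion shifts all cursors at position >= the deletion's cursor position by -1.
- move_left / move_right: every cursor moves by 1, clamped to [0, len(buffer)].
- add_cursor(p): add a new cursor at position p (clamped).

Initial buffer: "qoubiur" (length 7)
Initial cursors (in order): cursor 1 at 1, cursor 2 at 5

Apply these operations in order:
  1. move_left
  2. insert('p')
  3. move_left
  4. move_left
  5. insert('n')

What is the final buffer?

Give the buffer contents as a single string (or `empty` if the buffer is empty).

After op 1 (move_left): buffer="qoubiur" (len 7), cursors c1@0 c2@4, authorship .......
After op 2 (insert('p')): buffer="pqoubpiur" (len 9), cursors c1@1 c2@6, authorship 1....2...
After op 3 (move_left): buffer="pqoubpiur" (len 9), cursors c1@0 c2@5, authorship 1....2...
After op 4 (move_left): buffer="pqoubpiur" (len 9), cursors c1@0 c2@4, authorship 1....2...
After op 5 (insert('n')): buffer="npqounbpiur" (len 11), cursors c1@1 c2@6, authorship 11...2.2...

Answer: npqounbpiur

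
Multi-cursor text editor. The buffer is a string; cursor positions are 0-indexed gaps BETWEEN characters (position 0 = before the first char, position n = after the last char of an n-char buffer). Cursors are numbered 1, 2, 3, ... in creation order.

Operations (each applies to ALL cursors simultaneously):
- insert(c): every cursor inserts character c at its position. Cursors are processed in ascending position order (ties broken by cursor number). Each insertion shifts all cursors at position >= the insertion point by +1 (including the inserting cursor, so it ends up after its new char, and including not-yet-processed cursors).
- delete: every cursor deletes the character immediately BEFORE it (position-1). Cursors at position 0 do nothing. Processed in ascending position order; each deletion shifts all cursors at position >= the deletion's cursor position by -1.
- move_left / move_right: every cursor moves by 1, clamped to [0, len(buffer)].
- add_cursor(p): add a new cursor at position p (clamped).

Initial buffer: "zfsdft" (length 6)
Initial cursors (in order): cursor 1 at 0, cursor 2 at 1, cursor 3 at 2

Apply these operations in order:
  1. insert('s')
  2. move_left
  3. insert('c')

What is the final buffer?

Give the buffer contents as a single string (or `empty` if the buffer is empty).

After op 1 (insert('s')): buffer="szsfssdft" (len 9), cursors c1@1 c2@3 c3@5, authorship 1.2.3....
After op 2 (move_left): buffer="szsfssdft" (len 9), cursors c1@0 c2@2 c3@4, authorship 1.2.3....
After op 3 (insert('c')): buffer="cszcsfcssdft" (len 12), cursors c1@1 c2@4 c3@7, authorship 11.22.33....

Answer: cszcsfcssdft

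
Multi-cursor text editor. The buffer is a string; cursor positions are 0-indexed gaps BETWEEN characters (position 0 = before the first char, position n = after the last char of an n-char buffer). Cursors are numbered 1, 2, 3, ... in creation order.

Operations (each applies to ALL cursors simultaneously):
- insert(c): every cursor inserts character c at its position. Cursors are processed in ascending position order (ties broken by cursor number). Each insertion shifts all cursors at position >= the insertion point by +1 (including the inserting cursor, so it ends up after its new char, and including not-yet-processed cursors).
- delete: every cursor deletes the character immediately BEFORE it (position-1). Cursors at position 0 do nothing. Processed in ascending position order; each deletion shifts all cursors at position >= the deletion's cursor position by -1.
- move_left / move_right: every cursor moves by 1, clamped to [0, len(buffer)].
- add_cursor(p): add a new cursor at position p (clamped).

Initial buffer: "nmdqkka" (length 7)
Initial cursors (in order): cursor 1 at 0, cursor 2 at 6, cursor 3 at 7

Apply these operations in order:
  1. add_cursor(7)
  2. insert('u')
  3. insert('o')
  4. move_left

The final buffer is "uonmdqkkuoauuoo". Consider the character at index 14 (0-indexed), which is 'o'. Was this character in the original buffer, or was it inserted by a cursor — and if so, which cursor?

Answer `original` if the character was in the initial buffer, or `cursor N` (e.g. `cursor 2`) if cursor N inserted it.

After op 1 (add_cursor(7)): buffer="nmdqkka" (len 7), cursors c1@0 c2@6 c3@7 c4@7, authorship .......
After op 2 (insert('u')): buffer="unmdqkkuauu" (len 11), cursors c1@1 c2@8 c3@11 c4@11, authorship 1......2.34
After op 3 (insert('o')): buffer="uonmdqkkuoauuoo" (len 15), cursors c1@2 c2@10 c3@15 c4@15, authorship 11......22.3434
After op 4 (move_left): buffer="uonmdqkkuoauuoo" (len 15), cursors c1@1 c2@9 c3@14 c4@14, authorship 11......22.3434
Authorship (.=original, N=cursor N): 1 1 . . . . . . 2 2 . 3 4 3 4
Index 14: author = 4

Answer: cursor 4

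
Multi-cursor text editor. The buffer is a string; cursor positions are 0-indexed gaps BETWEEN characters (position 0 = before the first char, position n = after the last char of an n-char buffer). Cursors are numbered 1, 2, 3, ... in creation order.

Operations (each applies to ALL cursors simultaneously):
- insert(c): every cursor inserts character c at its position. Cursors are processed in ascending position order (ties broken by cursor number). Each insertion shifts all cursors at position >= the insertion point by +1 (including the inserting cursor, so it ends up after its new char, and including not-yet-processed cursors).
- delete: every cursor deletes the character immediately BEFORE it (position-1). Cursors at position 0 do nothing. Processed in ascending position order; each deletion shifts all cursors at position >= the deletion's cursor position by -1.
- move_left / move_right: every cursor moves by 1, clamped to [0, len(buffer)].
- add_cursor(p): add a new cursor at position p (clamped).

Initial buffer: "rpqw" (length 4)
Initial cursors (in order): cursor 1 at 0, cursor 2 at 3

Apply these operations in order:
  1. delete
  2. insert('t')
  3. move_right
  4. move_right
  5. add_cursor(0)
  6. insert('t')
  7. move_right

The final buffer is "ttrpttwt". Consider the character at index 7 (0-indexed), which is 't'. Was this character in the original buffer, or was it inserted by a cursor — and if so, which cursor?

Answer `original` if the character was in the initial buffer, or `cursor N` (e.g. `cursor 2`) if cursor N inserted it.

Answer: cursor 2

Derivation:
After op 1 (delete): buffer="rpw" (len 3), cursors c1@0 c2@2, authorship ...
After op 2 (insert('t')): buffer="trptw" (len 5), cursors c1@1 c2@4, authorship 1..2.
After op 3 (move_right): buffer="trptw" (len 5), cursors c1@2 c2@5, authorship 1..2.
After op 4 (move_right): buffer="trptw" (len 5), cursors c1@3 c2@5, authorship 1..2.
After op 5 (add_cursor(0)): buffer="trptw" (len 5), cursors c3@0 c1@3 c2@5, authorship 1..2.
After op 6 (insert('t')): buffer="ttrpttwt" (len 8), cursors c3@1 c1@5 c2@8, authorship 31..12.2
After op 7 (move_right): buffer="ttrpttwt" (len 8), cursors c3@2 c1@6 c2@8, authorship 31..12.2
Authorship (.=original, N=cursor N): 3 1 . . 1 2 . 2
Index 7: author = 2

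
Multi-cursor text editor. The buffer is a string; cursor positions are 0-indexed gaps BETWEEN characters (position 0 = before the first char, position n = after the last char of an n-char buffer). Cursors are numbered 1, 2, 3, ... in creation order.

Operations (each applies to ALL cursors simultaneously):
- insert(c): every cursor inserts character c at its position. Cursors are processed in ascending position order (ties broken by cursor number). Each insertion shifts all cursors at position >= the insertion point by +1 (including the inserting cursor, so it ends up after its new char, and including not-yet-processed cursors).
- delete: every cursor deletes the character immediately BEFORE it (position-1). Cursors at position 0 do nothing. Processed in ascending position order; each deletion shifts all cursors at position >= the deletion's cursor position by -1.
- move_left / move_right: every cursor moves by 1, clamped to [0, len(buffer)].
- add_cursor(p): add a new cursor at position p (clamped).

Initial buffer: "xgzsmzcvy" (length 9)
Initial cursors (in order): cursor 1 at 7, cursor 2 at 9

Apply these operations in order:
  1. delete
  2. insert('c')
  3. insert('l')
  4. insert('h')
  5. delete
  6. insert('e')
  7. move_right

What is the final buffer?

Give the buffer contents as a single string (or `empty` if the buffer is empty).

After op 1 (delete): buffer="xgzsmzv" (len 7), cursors c1@6 c2@7, authorship .......
After op 2 (insert('c')): buffer="xgzsmzcvc" (len 9), cursors c1@7 c2@9, authorship ......1.2
After op 3 (insert('l')): buffer="xgzsmzclvcl" (len 11), cursors c1@8 c2@11, authorship ......11.22
After op 4 (insert('h')): buffer="xgzsmzclhvclh" (len 13), cursors c1@9 c2@13, authorship ......111.222
After op 5 (delete): buffer="xgzsmzclvcl" (len 11), cursors c1@8 c2@11, authorship ......11.22
After op 6 (insert('e')): buffer="xgzsmzclevcle" (len 13), cursors c1@9 c2@13, authorship ......111.222
After op 7 (move_right): buffer="xgzsmzclevcle" (len 13), cursors c1@10 c2@13, authorship ......111.222

Answer: xgzsmzclevcle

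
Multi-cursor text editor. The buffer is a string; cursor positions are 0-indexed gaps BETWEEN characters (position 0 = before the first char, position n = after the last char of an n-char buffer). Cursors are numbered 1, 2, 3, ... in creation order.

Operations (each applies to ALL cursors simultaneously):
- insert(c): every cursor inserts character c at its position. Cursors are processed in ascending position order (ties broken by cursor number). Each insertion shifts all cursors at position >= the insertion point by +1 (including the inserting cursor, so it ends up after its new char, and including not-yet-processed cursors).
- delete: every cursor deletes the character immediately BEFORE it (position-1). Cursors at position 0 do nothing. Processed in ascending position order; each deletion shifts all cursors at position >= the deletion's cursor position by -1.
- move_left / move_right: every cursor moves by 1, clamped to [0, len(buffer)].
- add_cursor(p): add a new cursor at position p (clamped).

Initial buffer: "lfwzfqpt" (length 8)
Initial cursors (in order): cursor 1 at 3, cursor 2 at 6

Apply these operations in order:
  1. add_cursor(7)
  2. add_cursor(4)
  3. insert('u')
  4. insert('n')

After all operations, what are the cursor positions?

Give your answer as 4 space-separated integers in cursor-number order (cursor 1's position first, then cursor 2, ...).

Answer: 5 12 15 8

Derivation:
After op 1 (add_cursor(7)): buffer="lfwzfqpt" (len 8), cursors c1@3 c2@6 c3@7, authorship ........
After op 2 (add_cursor(4)): buffer="lfwzfqpt" (len 8), cursors c1@3 c4@4 c2@6 c3@7, authorship ........
After op 3 (insert('u')): buffer="lfwuzufquput" (len 12), cursors c1@4 c4@6 c2@9 c3@11, authorship ...1.4..2.3.
After op 4 (insert('n')): buffer="lfwunzunfqunpunt" (len 16), cursors c1@5 c4@8 c2@12 c3@15, authorship ...11.44..22.33.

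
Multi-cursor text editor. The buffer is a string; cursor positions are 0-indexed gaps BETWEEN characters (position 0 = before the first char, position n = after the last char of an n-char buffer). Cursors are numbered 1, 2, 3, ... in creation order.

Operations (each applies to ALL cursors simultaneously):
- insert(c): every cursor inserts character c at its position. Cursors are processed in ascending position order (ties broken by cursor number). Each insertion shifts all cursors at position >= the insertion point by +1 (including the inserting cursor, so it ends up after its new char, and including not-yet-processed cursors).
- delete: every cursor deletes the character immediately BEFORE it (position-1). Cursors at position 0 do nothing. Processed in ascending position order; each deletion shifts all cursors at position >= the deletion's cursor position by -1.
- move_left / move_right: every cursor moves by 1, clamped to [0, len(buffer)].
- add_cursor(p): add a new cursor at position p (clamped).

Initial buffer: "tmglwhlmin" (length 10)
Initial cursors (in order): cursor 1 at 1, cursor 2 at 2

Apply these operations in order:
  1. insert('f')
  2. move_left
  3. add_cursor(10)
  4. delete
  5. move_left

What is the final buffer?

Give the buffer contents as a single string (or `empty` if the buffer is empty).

After op 1 (insert('f')): buffer="tfmfglwhlmin" (len 12), cursors c1@2 c2@4, authorship .1.2........
After op 2 (move_left): buffer="tfmfglwhlmin" (len 12), cursors c1@1 c2@3, authorship .1.2........
After op 3 (add_cursor(10)): buffer="tfmfglwhlmin" (len 12), cursors c1@1 c2@3 c3@10, authorship .1.2........
After op 4 (delete): buffer="ffglwhlin" (len 9), cursors c1@0 c2@1 c3@7, authorship 12.......
After op 5 (move_left): buffer="ffglwhlin" (len 9), cursors c1@0 c2@0 c3@6, authorship 12.......

Answer: ffglwhlin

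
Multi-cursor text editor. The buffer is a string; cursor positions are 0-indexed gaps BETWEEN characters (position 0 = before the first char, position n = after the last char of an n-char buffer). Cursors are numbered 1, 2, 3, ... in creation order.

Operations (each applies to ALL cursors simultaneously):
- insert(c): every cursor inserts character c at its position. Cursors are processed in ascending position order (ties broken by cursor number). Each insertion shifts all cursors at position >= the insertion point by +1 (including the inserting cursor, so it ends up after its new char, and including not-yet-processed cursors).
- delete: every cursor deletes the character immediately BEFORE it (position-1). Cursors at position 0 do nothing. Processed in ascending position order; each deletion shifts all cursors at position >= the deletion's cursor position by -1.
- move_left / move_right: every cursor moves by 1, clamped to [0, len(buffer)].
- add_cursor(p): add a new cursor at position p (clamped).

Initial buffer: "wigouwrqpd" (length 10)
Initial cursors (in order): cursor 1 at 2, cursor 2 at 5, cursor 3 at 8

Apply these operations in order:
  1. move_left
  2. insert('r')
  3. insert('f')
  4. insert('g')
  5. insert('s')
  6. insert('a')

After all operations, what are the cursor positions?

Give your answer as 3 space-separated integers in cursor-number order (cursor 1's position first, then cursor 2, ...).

After op 1 (move_left): buffer="wigouwrqpd" (len 10), cursors c1@1 c2@4 c3@7, authorship ..........
After op 2 (insert('r')): buffer="wrigoruwrrqpd" (len 13), cursors c1@2 c2@6 c3@10, authorship .1...2...3...
After op 3 (insert('f')): buffer="wrfigorfuwrrfqpd" (len 16), cursors c1@3 c2@8 c3@13, authorship .11...22...33...
After op 4 (insert('g')): buffer="wrfgigorfguwrrfgqpd" (len 19), cursors c1@4 c2@10 c3@16, authorship .111...222...333...
After op 5 (insert('s')): buffer="wrfgsigorfgsuwrrfgsqpd" (len 22), cursors c1@5 c2@12 c3@19, authorship .1111...2222...3333...
After op 6 (insert('a')): buffer="wrfgsaigorfgsauwrrfgsaqpd" (len 25), cursors c1@6 c2@14 c3@22, authorship .11111...22222...33333...

Answer: 6 14 22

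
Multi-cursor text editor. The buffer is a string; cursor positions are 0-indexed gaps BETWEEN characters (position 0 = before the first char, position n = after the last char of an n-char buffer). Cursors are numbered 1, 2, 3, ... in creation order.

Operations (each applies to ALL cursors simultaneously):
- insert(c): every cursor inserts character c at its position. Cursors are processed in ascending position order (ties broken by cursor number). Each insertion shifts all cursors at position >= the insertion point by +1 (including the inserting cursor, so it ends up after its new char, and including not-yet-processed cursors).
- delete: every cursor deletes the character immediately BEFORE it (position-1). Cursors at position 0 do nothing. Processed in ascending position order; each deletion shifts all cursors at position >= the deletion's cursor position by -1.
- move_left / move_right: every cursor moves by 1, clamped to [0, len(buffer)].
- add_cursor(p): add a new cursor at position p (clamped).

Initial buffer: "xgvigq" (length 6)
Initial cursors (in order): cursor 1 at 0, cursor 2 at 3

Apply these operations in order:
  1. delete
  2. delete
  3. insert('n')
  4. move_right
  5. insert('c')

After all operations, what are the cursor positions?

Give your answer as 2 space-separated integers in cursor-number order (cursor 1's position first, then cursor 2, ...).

After op 1 (delete): buffer="xgigq" (len 5), cursors c1@0 c2@2, authorship .....
After op 2 (delete): buffer="xigq" (len 4), cursors c1@0 c2@1, authorship ....
After op 3 (insert('n')): buffer="nxnigq" (len 6), cursors c1@1 c2@3, authorship 1.2...
After op 4 (move_right): buffer="nxnigq" (len 6), cursors c1@2 c2@4, authorship 1.2...
After op 5 (insert('c')): buffer="nxcnicgq" (len 8), cursors c1@3 c2@6, authorship 1.12.2..

Answer: 3 6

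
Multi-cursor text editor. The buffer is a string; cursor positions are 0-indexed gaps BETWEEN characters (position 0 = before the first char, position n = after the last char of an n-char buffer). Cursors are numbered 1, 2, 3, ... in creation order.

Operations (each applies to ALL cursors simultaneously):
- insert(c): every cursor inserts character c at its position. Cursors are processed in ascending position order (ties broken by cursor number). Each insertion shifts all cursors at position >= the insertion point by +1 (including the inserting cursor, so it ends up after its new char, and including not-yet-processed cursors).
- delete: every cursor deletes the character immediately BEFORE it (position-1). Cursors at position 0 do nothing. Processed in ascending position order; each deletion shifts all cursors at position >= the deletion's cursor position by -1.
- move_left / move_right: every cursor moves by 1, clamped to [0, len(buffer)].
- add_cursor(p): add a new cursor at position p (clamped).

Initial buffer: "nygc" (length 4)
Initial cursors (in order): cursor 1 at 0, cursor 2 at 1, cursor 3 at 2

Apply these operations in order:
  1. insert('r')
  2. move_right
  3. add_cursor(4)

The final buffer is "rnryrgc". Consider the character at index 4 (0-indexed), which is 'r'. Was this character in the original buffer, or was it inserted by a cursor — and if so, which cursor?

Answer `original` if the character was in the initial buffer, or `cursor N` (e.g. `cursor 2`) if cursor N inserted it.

After op 1 (insert('r')): buffer="rnryrgc" (len 7), cursors c1@1 c2@3 c3@5, authorship 1.2.3..
After op 2 (move_right): buffer="rnryrgc" (len 7), cursors c1@2 c2@4 c3@6, authorship 1.2.3..
After op 3 (add_cursor(4)): buffer="rnryrgc" (len 7), cursors c1@2 c2@4 c4@4 c3@6, authorship 1.2.3..
Authorship (.=original, N=cursor N): 1 . 2 . 3 . .
Index 4: author = 3

Answer: cursor 3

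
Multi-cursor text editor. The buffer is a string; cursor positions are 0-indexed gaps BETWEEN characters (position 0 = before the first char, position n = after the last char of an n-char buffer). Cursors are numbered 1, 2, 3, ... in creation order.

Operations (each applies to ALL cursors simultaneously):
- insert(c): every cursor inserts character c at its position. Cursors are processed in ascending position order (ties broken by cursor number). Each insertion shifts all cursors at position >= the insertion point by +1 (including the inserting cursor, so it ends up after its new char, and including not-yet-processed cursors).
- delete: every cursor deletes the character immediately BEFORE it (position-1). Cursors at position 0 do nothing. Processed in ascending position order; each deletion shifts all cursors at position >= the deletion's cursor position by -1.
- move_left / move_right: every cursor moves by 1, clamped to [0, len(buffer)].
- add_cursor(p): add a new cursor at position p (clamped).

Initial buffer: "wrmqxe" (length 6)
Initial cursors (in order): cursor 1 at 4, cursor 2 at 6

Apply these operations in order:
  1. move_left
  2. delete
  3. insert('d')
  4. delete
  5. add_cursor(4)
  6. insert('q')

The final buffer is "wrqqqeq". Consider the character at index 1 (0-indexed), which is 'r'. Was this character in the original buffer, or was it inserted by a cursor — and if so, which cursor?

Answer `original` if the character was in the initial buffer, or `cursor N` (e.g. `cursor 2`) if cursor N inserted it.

Answer: original

Derivation:
After op 1 (move_left): buffer="wrmqxe" (len 6), cursors c1@3 c2@5, authorship ......
After op 2 (delete): buffer="wrqe" (len 4), cursors c1@2 c2@3, authorship ....
After op 3 (insert('d')): buffer="wrdqde" (len 6), cursors c1@3 c2@5, authorship ..1.2.
After op 4 (delete): buffer="wrqe" (len 4), cursors c1@2 c2@3, authorship ....
After op 5 (add_cursor(4)): buffer="wrqe" (len 4), cursors c1@2 c2@3 c3@4, authorship ....
After op 6 (insert('q')): buffer="wrqqqeq" (len 7), cursors c1@3 c2@5 c3@7, authorship ..1.2.3
Authorship (.=original, N=cursor N): . . 1 . 2 . 3
Index 1: author = original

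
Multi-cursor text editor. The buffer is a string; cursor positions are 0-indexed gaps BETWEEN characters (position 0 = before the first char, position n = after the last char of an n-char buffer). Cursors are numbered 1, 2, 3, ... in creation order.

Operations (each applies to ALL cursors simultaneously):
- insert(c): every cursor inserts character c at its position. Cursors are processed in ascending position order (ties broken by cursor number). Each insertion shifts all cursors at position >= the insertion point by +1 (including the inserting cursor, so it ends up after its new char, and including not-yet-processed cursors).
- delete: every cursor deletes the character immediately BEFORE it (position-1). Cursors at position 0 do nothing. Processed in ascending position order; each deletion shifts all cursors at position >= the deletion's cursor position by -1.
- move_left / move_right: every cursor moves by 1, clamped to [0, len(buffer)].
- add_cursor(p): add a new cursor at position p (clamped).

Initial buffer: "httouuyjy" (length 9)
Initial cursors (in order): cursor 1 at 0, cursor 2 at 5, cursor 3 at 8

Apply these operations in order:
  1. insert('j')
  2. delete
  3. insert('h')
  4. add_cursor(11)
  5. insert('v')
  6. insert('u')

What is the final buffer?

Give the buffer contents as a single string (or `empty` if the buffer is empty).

Answer: hvuhttouhvuuyjhvvuuy

Derivation:
After op 1 (insert('j')): buffer="jhttoujuyjjy" (len 12), cursors c1@1 c2@7 c3@11, authorship 1.....2...3.
After op 2 (delete): buffer="httouuyjy" (len 9), cursors c1@0 c2@5 c3@8, authorship .........
After op 3 (insert('h')): buffer="hhttouhuyjhy" (len 12), cursors c1@1 c2@7 c3@11, authorship 1.....2...3.
After op 4 (add_cursor(11)): buffer="hhttouhuyjhy" (len 12), cursors c1@1 c2@7 c3@11 c4@11, authorship 1.....2...3.
After op 5 (insert('v')): buffer="hvhttouhvuyjhvvy" (len 16), cursors c1@2 c2@9 c3@15 c4@15, authorship 11.....22...334.
After op 6 (insert('u')): buffer="hvuhttouhvuuyjhvvuuy" (len 20), cursors c1@3 c2@11 c3@19 c4@19, authorship 111.....222...33434.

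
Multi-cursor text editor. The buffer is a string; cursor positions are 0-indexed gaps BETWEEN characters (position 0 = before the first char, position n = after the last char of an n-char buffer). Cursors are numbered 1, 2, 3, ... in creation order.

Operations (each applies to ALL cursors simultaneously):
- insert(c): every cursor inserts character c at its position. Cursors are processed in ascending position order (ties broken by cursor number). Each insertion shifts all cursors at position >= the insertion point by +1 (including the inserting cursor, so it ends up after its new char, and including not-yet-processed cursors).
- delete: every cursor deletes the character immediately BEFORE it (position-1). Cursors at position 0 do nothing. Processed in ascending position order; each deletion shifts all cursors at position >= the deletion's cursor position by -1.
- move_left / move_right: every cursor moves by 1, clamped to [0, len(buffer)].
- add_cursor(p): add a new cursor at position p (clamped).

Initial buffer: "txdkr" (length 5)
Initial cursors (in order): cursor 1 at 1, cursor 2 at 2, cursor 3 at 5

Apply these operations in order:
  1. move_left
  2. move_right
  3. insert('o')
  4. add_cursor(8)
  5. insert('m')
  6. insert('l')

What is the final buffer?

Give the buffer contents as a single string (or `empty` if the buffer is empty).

Answer: tomlxomldkrommll

Derivation:
After op 1 (move_left): buffer="txdkr" (len 5), cursors c1@0 c2@1 c3@4, authorship .....
After op 2 (move_right): buffer="txdkr" (len 5), cursors c1@1 c2@2 c3@5, authorship .....
After op 3 (insert('o')): buffer="toxodkro" (len 8), cursors c1@2 c2@4 c3@8, authorship .1.2...3
After op 4 (add_cursor(8)): buffer="toxodkro" (len 8), cursors c1@2 c2@4 c3@8 c4@8, authorship .1.2...3
After op 5 (insert('m')): buffer="tomxomdkromm" (len 12), cursors c1@3 c2@6 c3@12 c4@12, authorship .11.22...334
After op 6 (insert('l')): buffer="tomlxomldkrommll" (len 16), cursors c1@4 c2@8 c3@16 c4@16, authorship .111.222...33434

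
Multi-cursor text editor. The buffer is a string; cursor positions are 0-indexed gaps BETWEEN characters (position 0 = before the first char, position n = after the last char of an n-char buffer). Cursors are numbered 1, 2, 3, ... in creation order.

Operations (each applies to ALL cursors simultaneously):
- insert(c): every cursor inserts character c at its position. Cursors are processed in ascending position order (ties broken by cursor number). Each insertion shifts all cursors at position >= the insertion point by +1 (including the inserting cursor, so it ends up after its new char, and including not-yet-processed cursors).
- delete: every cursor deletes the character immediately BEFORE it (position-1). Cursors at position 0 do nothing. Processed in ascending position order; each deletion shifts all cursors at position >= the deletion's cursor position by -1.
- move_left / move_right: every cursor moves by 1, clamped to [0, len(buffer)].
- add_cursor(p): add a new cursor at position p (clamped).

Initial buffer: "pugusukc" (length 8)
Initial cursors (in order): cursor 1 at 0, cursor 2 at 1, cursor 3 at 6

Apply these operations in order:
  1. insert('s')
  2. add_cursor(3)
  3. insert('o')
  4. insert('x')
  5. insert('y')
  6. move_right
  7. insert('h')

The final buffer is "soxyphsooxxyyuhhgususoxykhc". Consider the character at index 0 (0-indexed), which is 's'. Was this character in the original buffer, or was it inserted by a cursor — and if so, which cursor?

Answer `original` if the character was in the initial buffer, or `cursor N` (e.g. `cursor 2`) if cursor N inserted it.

Answer: cursor 1

Derivation:
After op 1 (insert('s')): buffer="spsugususkc" (len 11), cursors c1@1 c2@3 c3@9, authorship 1.2.....3..
After op 2 (add_cursor(3)): buffer="spsugususkc" (len 11), cursors c1@1 c2@3 c4@3 c3@9, authorship 1.2.....3..
After op 3 (insert('o')): buffer="sopsoougususokc" (len 15), cursors c1@2 c2@6 c4@6 c3@13, authorship 11.224.....33..
After op 4 (insert('x')): buffer="soxpsooxxugususoxkc" (len 19), cursors c1@3 c2@9 c4@9 c3@17, authorship 111.22424.....333..
After op 5 (insert('y')): buffer="soxypsooxxyyugususoxykc" (len 23), cursors c1@4 c2@12 c4@12 c3@21, authorship 1111.2242424.....3333..
After op 6 (move_right): buffer="soxypsooxxyyugususoxykc" (len 23), cursors c1@5 c2@13 c4@13 c3@22, authorship 1111.2242424.....3333..
After op 7 (insert('h')): buffer="soxyphsooxxyyuhhgususoxykhc" (len 27), cursors c1@6 c2@16 c4@16 c3@26, authorship 1111.12242424.24....3333.3.
Authorship (.=original, N=cursor N): 1 1 1 1 . 1 2 2 4 2 4 2 4 . 2 4 . . . . 3 3 3 3 . 3 .
Index 0: author = 1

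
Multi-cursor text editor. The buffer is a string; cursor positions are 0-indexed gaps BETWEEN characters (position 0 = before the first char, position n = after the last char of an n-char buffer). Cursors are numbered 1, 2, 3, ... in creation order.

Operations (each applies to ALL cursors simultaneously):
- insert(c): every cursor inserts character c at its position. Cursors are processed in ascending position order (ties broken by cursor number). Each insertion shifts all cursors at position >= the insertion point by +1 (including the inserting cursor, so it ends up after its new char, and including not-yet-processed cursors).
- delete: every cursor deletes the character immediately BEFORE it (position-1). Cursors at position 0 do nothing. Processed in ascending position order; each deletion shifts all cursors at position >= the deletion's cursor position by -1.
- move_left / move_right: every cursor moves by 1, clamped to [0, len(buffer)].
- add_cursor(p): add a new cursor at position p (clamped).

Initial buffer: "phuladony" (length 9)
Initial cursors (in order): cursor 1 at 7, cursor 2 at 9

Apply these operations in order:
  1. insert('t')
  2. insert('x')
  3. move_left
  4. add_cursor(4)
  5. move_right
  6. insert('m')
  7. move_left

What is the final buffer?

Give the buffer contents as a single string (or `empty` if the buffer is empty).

After op 1 (insert('t')): buffer="phuladotnyt" (len 11), cursors c1@8 c2@11, authorship .......1..2
After op 2 (insert('x')): buffer="phuladotxnytx" (len 13), cursors c1@9 c2@13, authorship .......11..22
After op 3 (move_left): buffer="phuladotxnytx" (len 13), cursors c1@8 c2@12, authorship .......11..22
After op 4 (add_cursor(4)): buffer="phuladotxnytx" (len 13), cursors c3@4 c1@8 c2@12, authorship .......11..22
After op 5 (move_right): buffer="phuladotxnytx" (len 13), cursors c3@5 c1@9 c2@13, authorship .......11..22
After op 6 (insert('m')): buffer="phulamdotxmnytxm" (len 16), cursors c3@6 c1@11 c2@16, authorship .....3..111..222
After op 7 (move_left): buffer="phulamdotxmnytxm" (len 16), cursors c3@5 c1@10 c2@15, authorship .....3..111..222

Answer: phulamdotxmnytxm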